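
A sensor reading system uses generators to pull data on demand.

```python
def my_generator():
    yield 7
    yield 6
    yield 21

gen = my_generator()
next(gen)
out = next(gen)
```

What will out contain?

Step 1: my_generator() creates a generator.
Step 2: next(gen) yields 7 (consumed and discarded).
Step 3: next(gen) yields 6, assigned to out.
Therefore out = 6.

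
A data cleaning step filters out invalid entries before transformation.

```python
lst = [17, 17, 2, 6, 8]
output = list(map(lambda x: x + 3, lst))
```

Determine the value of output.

Step 1: Apply lambda x: x + 3 to each element:
  17 -> 20
  17 -> 20
  2 -> 5
  6 -> 9
  8 -> 11
Therefore output = [20, 20, 5, 9, 11].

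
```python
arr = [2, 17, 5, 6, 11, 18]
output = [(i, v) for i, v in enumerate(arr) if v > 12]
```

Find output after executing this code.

Step 1: Filter enumerate([2, 17, 5, 6, 11, 18]) keeping v > 12:
  (0, 2): 2 <= 12, excluded
  (1, 17): 17 > 12, included
  (2, 5): 5 <= 12, excluded
  (3, 6): 6 <= 12, excluded
  (4, 11): 11 <= 12, excluded
  (5, 18): 18 > 12, included
Therefore output = [(1, 17), (5, 18)].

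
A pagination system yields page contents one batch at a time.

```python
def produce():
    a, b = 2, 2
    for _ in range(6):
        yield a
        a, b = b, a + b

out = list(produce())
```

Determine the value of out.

Step 1: Fibonacci-like sequence starting with a=2, b=2:
  Iteration 1: yield a=2, then a,b = 2,4
  Iteration 2: yield a=2, then a,b = 4,6
  Iteration 3: yield a=4, then a,b = 6,10
  Iteration 4: yield a=6, then a,b = 10,16
  Iteration 5: yield a=10, then a,b = 16,26
  Iteration 6: yield a=16, then a,b = 26,42
Therefore out = [2, 2, 4, 6, 10, 16].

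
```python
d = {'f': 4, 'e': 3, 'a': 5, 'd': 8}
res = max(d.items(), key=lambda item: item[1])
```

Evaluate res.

Step 1: Find item with maximum value:
  ('f', 4)
  ('e', 3)
  ('a', 5)
  ('d', 8)
Step 2: Maximum value is 8 at key 'd'.
Therefore res = ('d', 8).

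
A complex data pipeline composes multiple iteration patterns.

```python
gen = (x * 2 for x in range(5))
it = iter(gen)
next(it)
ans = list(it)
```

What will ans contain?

Step 1: Generator produces [0, 2, 4, 6, 8].
Step 2: next(it) consumes first element (0).
Step 3: list(it) collects remaining: [2, 4, 6, 8].
Therefore ans = [2, 4, 6, 8].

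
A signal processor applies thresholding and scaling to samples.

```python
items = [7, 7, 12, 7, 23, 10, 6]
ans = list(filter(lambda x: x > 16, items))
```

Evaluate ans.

Step 1: Filter elements > 16:
  7: removed
  7: removed
  12: removed
  7: removed
  23: kept
  10: removed
  6: removed
Therefore ans = [23].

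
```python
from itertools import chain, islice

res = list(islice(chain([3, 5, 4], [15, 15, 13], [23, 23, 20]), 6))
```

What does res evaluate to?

Step 1: chain([3, 5, 4], [15, 15, 13], [23, 23, 20]) = [3, 5, 4, 15, 15, 13, 23, 23, 20].
Step 2: islice takes first 6 elements: [3, 5, 4, 15, 15, 13].
Therefore res = [3, 5, 4, 15, 15, 13].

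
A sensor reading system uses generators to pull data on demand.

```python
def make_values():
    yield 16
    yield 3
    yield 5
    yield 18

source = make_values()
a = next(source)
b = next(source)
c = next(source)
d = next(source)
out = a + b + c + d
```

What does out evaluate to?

Step 1: Create generator and consume all values:
  a = next(source) = 16
  b = next(source) = 3
  c = next(source) = 5
  d = next(source) = 18
Step 2: out = 16 + 3 + 5 + 18 = 42.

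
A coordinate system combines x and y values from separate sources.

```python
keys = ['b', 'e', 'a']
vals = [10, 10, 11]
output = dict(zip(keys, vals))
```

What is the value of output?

Step 1: zip pairs keys with values:
  'b' -> 10
  'e' -> 10
  'a' -> 11
Therefore output = {'b': 10, 'e': 10, 'a': 11}.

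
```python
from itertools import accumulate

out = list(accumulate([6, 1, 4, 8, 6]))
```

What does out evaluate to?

Step 1: accumulate computes running sums:
  + 6 = 6
  + 1 = 7
  + 4 = 11
  + 8 = 19
  + 6 = 25
Therefore out = [6, 7, 11, 19, 25].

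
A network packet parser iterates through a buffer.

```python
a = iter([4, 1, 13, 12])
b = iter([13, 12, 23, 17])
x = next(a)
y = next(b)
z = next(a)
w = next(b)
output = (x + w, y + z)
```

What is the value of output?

Step 1: a iterates [4, 1, 13, 12], b iterates [13, 12, 23, 17].
Step 2: x = next(a) = 4, y = next(b) = 13.
Step 3: z = next(a) = 1, w = next(b) = 12.
Step 4: output = (4 + 12, 13 + 1) = (16, 14).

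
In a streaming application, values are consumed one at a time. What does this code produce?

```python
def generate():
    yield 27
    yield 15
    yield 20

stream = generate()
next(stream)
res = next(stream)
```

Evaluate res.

Step 1: generate() creates a generator.
Step 2: next(stream) yields 27 (consumed and discarded).
Step 3: next(stream) yields 15, assigned to res.
Therefore res = 15.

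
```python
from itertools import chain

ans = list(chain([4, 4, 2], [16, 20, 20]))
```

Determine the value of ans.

Step 1: chain() concatenates iterables: [4, 4, 2] + [16, 20, 20].
Therefore ans = [4, 4, 2, 16, 20, 20].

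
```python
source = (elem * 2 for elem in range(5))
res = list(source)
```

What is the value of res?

Step 1: For each elem in range(5), compute elem*2:
  elem=0: 0*2 = 0
  elem=1: 1*2 = 2
  elem=2: 2*2 = 4
  elem=3: 3*2 = 6
  elem=4: 4*2 = 8
Therefore res = [0, 2, 4, 6, 8].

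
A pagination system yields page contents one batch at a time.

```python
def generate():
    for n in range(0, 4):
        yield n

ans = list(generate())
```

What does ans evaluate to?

Step 1: The generator yields each value from range(0, 4).
Step 2: list() consumes all yields: [0, 1, 2, 3].
Therefore ans = [0, 1, 2, 3].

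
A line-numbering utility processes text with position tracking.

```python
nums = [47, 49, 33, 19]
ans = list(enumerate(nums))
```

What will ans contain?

Step 1: enumerate pairs each element with its index:
  (0, 47)
  (1, 49)
  (2, 33)
  (3, 19)
Therefore ans = [(0, 47), (1, 49), (2, 33), (3, 19)].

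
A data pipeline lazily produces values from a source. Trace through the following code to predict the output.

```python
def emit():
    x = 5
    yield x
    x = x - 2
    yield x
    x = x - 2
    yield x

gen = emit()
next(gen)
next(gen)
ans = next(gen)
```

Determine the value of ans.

Step 1: Trace through generator execution:
  Yield 1: x starts at 5, yield 5
  Yield 2: x = 5 - 2 = 3, yield 3
  Yield 3: x = 3 - 2 = 1, yield 1
Step 2: First next() gets 5, second next() gets the second value, third next() yields 1.
Therefore ans = 1.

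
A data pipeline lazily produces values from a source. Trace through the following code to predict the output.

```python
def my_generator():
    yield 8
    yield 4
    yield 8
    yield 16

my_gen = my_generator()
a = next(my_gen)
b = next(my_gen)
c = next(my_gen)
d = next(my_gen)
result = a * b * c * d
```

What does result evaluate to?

Step 1: Create generator and consume all values:
  a = next(my_gen) = 8
  b = next(my_gen) = 4
  c = next(my_gen) = 8
  d = next(my_gen) = 16
Step 2: result = 8 * 4 * 8 * 16 = 4096.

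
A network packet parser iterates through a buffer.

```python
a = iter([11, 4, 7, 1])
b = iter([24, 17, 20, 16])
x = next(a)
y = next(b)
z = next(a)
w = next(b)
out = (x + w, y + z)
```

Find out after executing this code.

Step 1: a iterates [11, 4, 7, 1], b iterates [24, 17, 20, 16].
Step 2: x = next(a) = 11, y = next(b) = 24.
Step 3: z = next(a) = 4, w = next(b) = 17.
Step 4: out = (11 + 17, 24 + 4) = (28, 28).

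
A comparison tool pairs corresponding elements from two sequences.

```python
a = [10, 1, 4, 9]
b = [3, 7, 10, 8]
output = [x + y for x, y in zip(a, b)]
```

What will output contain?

Step 1: Add corresponding elements:
  10 + 3 = 13
  1 + 7 = 8
  4 + 10 = 14
  9 + 8 = 17
Therefore output = [13, 8, 14, 17].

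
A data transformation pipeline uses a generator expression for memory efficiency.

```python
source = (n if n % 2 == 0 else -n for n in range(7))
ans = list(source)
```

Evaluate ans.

Step 1: For each n in range(7), yield n if even, else -n:
  n=0: even, yield 0
  n=1: odd, yield -1
  n=2: even, yield 2
  n=3: odd, yield -3
  n=4: even, yield 4
  n=5: odd, yield -5
  n=6: even, yield 6
Therefore ans = [0, -1, 2, -3, 4, -5, 6].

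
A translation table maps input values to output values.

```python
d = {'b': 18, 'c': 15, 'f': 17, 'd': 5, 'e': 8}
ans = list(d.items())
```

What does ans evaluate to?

Step 1: d.items() returns (key, value) pairs in insertion order.
Therefore ans = [('b', 18), ('c', 15), ('f', 17), ('d', 5), ('e', 8)].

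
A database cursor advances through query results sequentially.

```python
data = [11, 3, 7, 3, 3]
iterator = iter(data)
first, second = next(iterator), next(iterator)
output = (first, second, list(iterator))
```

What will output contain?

Step 1: Create iterator over [11, 3, 7, 3, 3].
Step 2: first = 11, second = 3.
Step 3: Remaining elements: [7, 3, 3].
Therefore output = (11, 3, [7, 3, 3]).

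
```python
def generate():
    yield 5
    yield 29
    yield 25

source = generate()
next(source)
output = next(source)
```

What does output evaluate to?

Step 1: generate() creates a generator.
Step 2: next(source) yields 5 (consumed and discarded).
Step 3: next(source) yields 29, assigned to output.
Therefore output = 29.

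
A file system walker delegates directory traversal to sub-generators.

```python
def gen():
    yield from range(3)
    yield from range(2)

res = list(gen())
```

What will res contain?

Step 1: Trace yields in order:
  yield 0
  yield 1
  yield 2
  yield 0
  yield 1
Therefore res = [0, 1, 2, 0, 1].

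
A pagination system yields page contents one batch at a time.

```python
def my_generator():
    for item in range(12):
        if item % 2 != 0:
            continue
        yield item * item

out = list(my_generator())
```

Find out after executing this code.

Step 1: Only yield item**2 when item is divisible by 2:
  item=0: 0 % 2 == 0, yield 0**2 = 0
  item=2: 2 % 2 == 0, yield 2**2 = 4
  item=4: 4 % 2 == 0, yield 4**2 = 16
  item=6: 6 % 2 == 0, yield 6**2 = 36
  item=8: 8 % 2 == 0, yield 8**2 = 64
  item=10: 10 % 2 == 0, yield 10**2 = 100
Therefore out = [0, 4, 16, 36, 64, 100].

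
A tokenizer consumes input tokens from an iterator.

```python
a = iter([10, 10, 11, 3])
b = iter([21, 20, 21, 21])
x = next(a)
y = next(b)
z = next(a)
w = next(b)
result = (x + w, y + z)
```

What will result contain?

Step 1: a iterates [10, 10, 11, 3], b iterates [21, 20, 21, 21].
Step 2: x = next(a) = 10, y = next(b) = 21.
Step 3: z = next(a) = 10, w = next(b) = 20.
Step 4: result = (10 + 20, 21 + 10) = (30, 31).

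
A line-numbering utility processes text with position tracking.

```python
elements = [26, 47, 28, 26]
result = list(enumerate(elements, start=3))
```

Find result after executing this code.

Step 1: enumerate with start=3:
  (3, 26)
  (4, 47)
  (5, 28)
  (6, 26)
Therefore result = [(3, 26), (4, 47), (5, 28), (6, 26)].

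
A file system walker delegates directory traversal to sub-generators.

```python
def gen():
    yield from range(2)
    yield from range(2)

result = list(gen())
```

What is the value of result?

Step 1: Trace yields in order:
  yield 0
  yield 1
  yield 0
  yield 1
Therefore result = [0, 1, 0, 1].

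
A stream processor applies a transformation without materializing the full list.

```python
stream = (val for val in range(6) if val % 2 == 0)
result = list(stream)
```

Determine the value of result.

Step 1: Filter range(6) keeping only even values:
  val=0: even, included
  val=1: odd, excluded
  val=2: even, included
  val=3: odd, excluded
  val=4: even, included
  val=5: odd, excluded
Therefore result = [0, 2, 4].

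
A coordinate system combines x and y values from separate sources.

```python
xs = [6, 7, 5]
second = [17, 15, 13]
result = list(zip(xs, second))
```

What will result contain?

Step 1: zip pairs elements at same index:
  Index 0: (6, 17)
  Index 1: (7, 15)
  Index 2: (5, 13)
Therefore result = [(6, 17), (7, 15), (5, 13)].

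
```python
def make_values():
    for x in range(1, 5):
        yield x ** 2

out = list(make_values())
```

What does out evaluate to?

Step 1: For each x in range(1, 5), yield x**2:
  x=1: yield 1**2 = 1
  x=2: yield 2**2 = 4
  x=3: yield 3**2 = 9
  x=4: yield 4**2 = 16
Therefore out = [1, 4, 9, 16].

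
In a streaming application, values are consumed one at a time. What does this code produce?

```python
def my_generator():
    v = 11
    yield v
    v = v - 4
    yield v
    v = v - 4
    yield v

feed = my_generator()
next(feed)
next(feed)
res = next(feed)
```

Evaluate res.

Step 1: Trace through generator execution:
  Yield 1: v starts at 11, yield 11
  Yield 2: v = 11 - 4 = 7, yield 7
  Yield 3: v = 7 - 4 = 3, yield 3
Step 2: First next() gets 11, second next() gets the second value, third next() yields 3.
Therefore res = 3.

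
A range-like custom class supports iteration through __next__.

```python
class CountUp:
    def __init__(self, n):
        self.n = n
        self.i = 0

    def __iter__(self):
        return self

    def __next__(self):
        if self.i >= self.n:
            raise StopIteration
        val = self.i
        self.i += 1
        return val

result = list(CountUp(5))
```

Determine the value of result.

Step 1: CountUp(5) creates an iterator counting 0 to 4.
Step 2: list() consumes all values: [0, 1, 2, 3, 4].
Therefore result = [0, 1, 2, 3, 4].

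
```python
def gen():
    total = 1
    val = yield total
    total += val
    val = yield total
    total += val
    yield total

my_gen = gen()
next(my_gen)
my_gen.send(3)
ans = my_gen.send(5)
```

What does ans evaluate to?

Step 1: next() -> yield total=1.
Step 2: send(3) -> val=3, total = 1+3 = 4, yield 4.
Step 3: send(5) -> val=5, total = 4+5 = 9, yield 9.
Therefore ans = 9.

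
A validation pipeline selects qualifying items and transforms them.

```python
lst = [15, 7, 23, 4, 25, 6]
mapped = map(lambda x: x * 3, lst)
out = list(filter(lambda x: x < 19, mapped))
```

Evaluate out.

Step 1: Map x * 3:
  15 -> 45
  7 -> 21
  23 -> 69
  4 -> 12
  25 -> 75
  6 -> 18
Step 2: Filter for < 19:
  45: removed
  21: removed
  69: removed
  12: kept
  75: removed
  18: kept
Therefore out = [12, 18].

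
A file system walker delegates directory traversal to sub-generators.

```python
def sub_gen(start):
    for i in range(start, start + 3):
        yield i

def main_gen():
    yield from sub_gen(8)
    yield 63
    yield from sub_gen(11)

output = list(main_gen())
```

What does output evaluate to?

Step 1: main_gen() delegates to sub_gen(8):
  yield 8
  yield 9
  yield 10
Step 2: yield 63
Step 3: Delegates to sub_gen(11):
  yield 11
  yield 12
  yield 13
Therefore output = [8, 9, 10, 63, 11, 12, 13].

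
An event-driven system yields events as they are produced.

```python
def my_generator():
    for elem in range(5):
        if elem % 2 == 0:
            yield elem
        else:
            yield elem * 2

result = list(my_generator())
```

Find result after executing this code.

Step 1: For each elem in range(5), yield elem if even, else elem*2:
  elem=0 (even): yield 0
  elem=1 (odd): yield 1*2 = 2
  elem=2 (even): yield 2
  elem=3 (odd): yield 3*2 = 6
  elem=4 (even): yield 4
Therefore result = [0, 2, 2, 6, 4].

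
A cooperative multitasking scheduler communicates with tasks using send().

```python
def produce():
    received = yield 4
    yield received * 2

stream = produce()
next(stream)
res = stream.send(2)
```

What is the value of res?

Step 1: next(stream) advances to first yield, producing 4.
Step 2: send(2) resumes, received = 2.
Step 3: yield received * 2 = 2 * 2 = 4.
Therefore res = 4.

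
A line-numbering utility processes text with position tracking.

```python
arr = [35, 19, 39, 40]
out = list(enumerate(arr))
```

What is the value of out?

Step 1: enumerate pairs each element with its index:
  (0, 35)
  (1, 19)
  (2, 39)
  (3, 40)
Therefore out = [(0, 35), (1, 19), (2, 39), (3, 40)].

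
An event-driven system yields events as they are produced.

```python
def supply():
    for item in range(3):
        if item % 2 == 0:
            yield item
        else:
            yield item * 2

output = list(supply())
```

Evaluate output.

Step 1: For each item in range(3), yield item if even, else item*2:
  item=0 (even): yield 0
  item=1 (odd): yield 1*2 = 2
  item=2 (even): yield 2
Therefore output = [0, 2, 2].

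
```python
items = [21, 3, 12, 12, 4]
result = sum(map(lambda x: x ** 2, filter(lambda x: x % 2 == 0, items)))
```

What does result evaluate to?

Step 1: Filter even numbers from [21, 3, 12, 12, 4]: [12, 12, 4]
Step 2: Square each: [144, 144, 16]
Step 3: Sum = 304.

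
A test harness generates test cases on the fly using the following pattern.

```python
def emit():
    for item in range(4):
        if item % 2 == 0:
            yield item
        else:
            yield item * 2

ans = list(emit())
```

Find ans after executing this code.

Step 1: For each item in range(4), yield item if even, else item*2:
  item=0 (even): yield 0
  item=1 (odd): yield 1*2 = 2
  item=2 (even): yield 2
  item=3 (odd): yield 3*2 = 6
Therefore ans = [0, 2, 2, 6].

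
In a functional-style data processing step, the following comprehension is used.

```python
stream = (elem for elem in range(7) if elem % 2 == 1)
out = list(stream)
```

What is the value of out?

Step 1: Filter range(7) keeping only odd values:
  elem=0: even, excluded
  elem=1: odd, included
  elem=2: even, excluded
  elem=3: odd, included
  elem=4: even, excluded
  elem=5: odd, included
  elem=6: even, excluded
Therefore out = [1, 3, 5].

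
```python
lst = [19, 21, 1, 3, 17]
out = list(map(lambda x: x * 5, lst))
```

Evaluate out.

Step 1: Apply lambda x: x * 5 to each element:
  19 -> 95
  21 -> 105
  1 -> 5
  3 -> 15
  17 -> 85
Therefore out = [95, 105, 5, 15, 85].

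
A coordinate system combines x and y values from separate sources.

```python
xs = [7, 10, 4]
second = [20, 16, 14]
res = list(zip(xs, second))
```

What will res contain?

Step 1: zip pairs elements at same index:
  Index 0: (7, 20)
  Index 1: (10, 16)
  Index 2: (4, 14)
Therefore res = [(7, 20), (10, 16), (4, 14)].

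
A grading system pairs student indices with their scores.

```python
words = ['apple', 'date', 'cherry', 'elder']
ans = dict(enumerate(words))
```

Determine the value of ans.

Step 1: enumerate pairs indices with words:
  0 -> 'apple'
  1 -> 'date'
  2 -> 'cherry'
  3 -> 'elder'
Therefore ans = {0: 'apple', 1: 'date', 2: 'cherry', 3: 'elder'}.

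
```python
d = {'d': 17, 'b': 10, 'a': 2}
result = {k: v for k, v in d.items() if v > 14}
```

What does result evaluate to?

Step 1: Filter items where value > 14:
  'd': 17 > 14: kept
  'b': 10 <= 14: removed
  'a': 2 <= 14: removed
Therefore result = {'d': 17}.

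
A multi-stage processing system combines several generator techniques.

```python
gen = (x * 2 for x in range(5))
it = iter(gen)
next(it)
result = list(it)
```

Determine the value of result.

Step 1: Generator produces [0, 2, 4, 6, 8].
Step 2: next(it) consumes first element (0).
Step 3: list(it) collects remaining: [2, 4, 6, 8].
Therefore result = [2, 4, 6, 8].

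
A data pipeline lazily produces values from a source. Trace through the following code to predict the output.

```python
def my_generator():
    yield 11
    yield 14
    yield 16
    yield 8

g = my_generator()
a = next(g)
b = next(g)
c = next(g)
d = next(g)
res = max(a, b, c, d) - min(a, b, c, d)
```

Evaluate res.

Step 1: Create generator and consume all values:
  a = next(g) = 11
  b = next(g) = 14
  c = next(g) = 16
  d = next(g) = 8
Step 2: max = 16, min = 8, res = 16 - 8 = 8.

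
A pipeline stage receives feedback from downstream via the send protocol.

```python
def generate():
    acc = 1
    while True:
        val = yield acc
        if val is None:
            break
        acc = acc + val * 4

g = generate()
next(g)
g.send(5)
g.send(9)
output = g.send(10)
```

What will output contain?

Step 1: next() -> yield acc=1.
Step 2: send(5) -> val=5, acc = 1 + 5*4 = 21, yield 21.
Step 3: send(9) -> val=9, acc = 21 + 9*4 = 57, yield 57.
Step 4: send(10) -> val=10, acc = 57 + 10*4 = 97, yield 97.
Therefore output = 97.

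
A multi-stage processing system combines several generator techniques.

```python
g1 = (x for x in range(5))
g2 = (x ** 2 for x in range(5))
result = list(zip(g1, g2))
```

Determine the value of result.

Step 1: g1 produces [0, 1, 2, 3, 4].
Step 2: g2 produces [0, 1, 4, 9, 16].
Step 3: zip pairs them: [(0, 0), (1, 1), (2, 4), (3, 9), (4, 16)].
Therefore result = [(0, 0), (1, 1), (2, 4), (3, 9), (4, 16)].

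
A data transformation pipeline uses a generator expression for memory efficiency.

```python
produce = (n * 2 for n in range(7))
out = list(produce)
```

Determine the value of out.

Step 1: For each n in range(7), compute n*2:
  n=0: 0*2 = 0
  n=1: 1*2 = 2
  n=2: 2*2 = 4
  n=3: 3*2 = 6
  n=4: 4*2 = 8
  n=5: 5*2 = 10
  n=6: 6*2 = 12
Therefore out = [0, 2, 4, 6, 8, 10, 12].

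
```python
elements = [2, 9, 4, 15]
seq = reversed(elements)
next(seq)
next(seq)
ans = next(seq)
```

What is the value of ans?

Step 1: reversed([2, 9, 4, 15]) gives iterator: [15, 4, 9, 2].
Step 2: First next() = 15, second next() = 4.
Step 3: Third next() = 9.
Therefore ans = 9.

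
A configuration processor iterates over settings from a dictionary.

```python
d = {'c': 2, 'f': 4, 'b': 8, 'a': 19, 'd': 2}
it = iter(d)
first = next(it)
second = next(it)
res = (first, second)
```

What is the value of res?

Step 1: iter(d) iterates over keys: ['c', 'f', 'b', 'a', 'd'].
Step 2: first = next(it) = 'c', second = next(it) = 'f'.
Therefore res = ('c', 'f').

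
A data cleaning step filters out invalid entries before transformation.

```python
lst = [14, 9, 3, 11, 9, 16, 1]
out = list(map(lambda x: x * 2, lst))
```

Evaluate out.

Step 1: Apply lambda x: x * 2 to each element:
  14 -> 28
  9 -> 18
  3 -> 6
  11 -> 22
  9 -> 18
  16 -> 32
  1 -> 2
Therefore out = [28, 18, 6, 22, 18, 32, 2].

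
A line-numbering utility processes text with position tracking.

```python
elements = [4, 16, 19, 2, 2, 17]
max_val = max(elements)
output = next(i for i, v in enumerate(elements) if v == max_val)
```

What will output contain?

Step 1: max([4, 16, 19, 2, 2, 17]) = 19.
Step 2: Find first index where value == 19:
  Index 0: 4 != 19
  Index 1: 16 != 19
  Index 2: 19 == 19, found!
Therefore output = 2.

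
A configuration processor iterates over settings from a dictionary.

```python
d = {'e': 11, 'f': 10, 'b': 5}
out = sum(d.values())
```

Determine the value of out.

Step 1: d.values() = [11, 10, 5].
Step 2: sum = 26.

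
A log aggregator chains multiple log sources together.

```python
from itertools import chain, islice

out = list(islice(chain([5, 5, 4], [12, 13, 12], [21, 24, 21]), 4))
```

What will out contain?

Step 1: chain([5, 5, 4], [12, 13, 12], [21, 24, 21]) = [5, 5, 4, 12, 13, 12, 21, 24, 21].
Step 2: islice takes first 4 elements: [5, 5, 4, 12].
Therefore out = [5, 5, 4, 12].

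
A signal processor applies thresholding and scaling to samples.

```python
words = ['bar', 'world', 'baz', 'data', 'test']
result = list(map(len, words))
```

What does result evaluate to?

Step 1: Map len() to each word:
  'bar' -> 3
  'world' -> 5
  'baz' -> 3
  'data' -> 4
  'test' -> 4
Therefore result = [3, 5, 3, 4, 4].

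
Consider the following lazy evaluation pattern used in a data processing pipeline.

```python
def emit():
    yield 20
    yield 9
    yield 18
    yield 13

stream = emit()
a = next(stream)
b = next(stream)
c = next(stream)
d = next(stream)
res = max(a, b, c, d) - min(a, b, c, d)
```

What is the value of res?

Step 1: Create generator and consume all values:
  a = next(stream) = 20
  b = next(stream) = 9
  c = next(stream) = 18
  d = next(stream) = 13
Step 2: max = 20, min = 9, res = 20 - 9 = 11.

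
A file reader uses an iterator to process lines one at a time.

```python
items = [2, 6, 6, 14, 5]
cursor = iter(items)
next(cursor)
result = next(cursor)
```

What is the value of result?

Step 1: Create iterator over [2, 6, 6, 14, 5].
Step 2: next() consumes 2.
Step 3: next() returns 6.
Therefore result = 6.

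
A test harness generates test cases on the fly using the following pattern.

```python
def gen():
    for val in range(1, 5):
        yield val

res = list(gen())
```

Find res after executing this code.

Step 1: The generator yields each value from range(1, 5).
Step 2: list() consumes all yields: [1, 2, 3, 4].
Therefore res = [1, 2, 3, 4].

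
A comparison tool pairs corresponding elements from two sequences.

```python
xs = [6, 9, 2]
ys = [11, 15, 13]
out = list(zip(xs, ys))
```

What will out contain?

Step 1: zip pairs elements at same index:
  Index 0: (6, 11)
  Index 1: (9, 15)
  Index 2: (2, 13)
Therefore out = [(6, 11), (9, 15), (2, 13)].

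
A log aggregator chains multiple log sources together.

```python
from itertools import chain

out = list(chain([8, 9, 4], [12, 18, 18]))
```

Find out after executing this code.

Step 1: chain() concatenates iterables: [8, 9, 4] + [12, 18, 18].
Therefore out = [8, 9, 4, 12, 18, 18].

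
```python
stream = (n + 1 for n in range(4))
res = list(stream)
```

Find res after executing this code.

Step 1: For each n in range(4), compute n+1:
  n=0: 0+1 = 1
  n=1: 1+1 = 2
  n=2: 2+1 = 3
  n=3: 3+1 = 4
Therefore res = [1, 2, 3, 4].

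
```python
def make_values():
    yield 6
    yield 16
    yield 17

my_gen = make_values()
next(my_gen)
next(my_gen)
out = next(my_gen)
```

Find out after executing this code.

Step 1: make_values() creates a generator.
Step 2: next(my_gen) yields 6 (consumed and discarded).
Step 3: next(my_gen) yields 16 (consumed and discarded).
Step 4: next(my_gen) yields 17, assigned to out.
Therefore out = 17.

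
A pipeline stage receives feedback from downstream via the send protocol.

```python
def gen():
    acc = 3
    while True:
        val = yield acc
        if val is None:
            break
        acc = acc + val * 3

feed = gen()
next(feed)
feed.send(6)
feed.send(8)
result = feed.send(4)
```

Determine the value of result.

Step 1: next() -> yield acc=3.
Step 2: send(6) -> val=6, acc = 3 + 6*3 = 21, yield 21.
Step 3: send(8) -> val=8, acc = 21 + 8*3 = 45, yield 45.
Step 4: send(4) -> val=4, acc = 45 + 4*3 = 57, yield 57.
Therefore result = 57.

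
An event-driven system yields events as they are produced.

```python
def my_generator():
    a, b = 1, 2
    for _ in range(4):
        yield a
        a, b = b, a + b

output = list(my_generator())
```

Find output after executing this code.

Step 1: Fibonacci-like sequence starting with a=1, b=2:
  Iteration 1: yield a=1, then a,b = 2,3
  Iteration 2: yield a=2, then a,b = 3,5
  Iteration 3: yield a=3, then a,b = 5,8
  Iteration 4: yield a=5, then a,b = 8,13
Therefore output = [1, 2, 3, 5].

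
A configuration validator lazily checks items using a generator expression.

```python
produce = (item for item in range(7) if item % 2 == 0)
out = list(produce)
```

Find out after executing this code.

Step 1: Filter range(7) keeping only even values:
  item=0: even, included
  item=1: odd, excluded
  item=2: even, included
  item=3: odd, excluded
  item=4: even, included
  item=5: odd, excluded
  item=6: even, included
Therefore out = [0, 2, 4, 6].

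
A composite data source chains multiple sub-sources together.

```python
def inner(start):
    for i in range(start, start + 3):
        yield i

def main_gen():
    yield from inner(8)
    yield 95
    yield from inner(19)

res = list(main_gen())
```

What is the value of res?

Step 1: main_gen() delegates to inner(8):
  yield 8
  yield 9
  yield 10
Step 2: yield 95
Step 3: Delegates to inner(19):
  yield 19
  yield 20
  yield 21
Therefore res = [8, 9, 10, 95, 19, 20, 21].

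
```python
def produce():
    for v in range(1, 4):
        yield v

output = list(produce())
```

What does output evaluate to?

Step 1: The generator yields each value from range(1, 4).
Step 2: list() consumes all yields: [1, 2, 3].
Therefore output = [1, 2, 3].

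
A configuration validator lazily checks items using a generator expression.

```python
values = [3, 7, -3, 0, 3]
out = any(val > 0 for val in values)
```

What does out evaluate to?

Step 1: Check val > 0 for each element in [3, 7, -3, 0, 3]:
  3 > 0: True
  7 > 0: True
  -3 > 0: False
  0 > 0: False
  3 > 0: True
Step 2: any() returns True.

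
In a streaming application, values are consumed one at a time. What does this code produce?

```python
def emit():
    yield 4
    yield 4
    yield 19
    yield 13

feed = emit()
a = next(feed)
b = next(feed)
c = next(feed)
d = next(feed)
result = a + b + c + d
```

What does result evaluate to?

Step 1: Create generator and consume all values:
  a = next(feed) = 4
  b = next(feed) = 4
  c = next(feed) = 19
  d = next(feed) = 13
Step 2: result = 4 + 4 + 19 + 13 = 40.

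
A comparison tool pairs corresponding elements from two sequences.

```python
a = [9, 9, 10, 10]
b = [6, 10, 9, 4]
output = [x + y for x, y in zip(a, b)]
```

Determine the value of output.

Step 1: Add corresponding elements:
  9 + 6 = 15
  9 + 10 = 19
  10 + 9 = 19
  10 + 4 = 14
Therefore output = [15, 19, 19, 14].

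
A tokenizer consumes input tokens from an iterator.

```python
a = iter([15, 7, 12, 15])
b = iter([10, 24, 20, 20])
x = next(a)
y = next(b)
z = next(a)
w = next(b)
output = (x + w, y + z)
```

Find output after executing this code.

Step 1: a iterates [15, 7, 12, 15], b iterates [10, 24, 20, 20].
Step 2: x = next(a) = 15, y = next(b) = 10.
Step 3: z = next(a) = 7, w = next(b) = 24.
Step 4: output = (15 + 24, 10 + 7) = (39, 17).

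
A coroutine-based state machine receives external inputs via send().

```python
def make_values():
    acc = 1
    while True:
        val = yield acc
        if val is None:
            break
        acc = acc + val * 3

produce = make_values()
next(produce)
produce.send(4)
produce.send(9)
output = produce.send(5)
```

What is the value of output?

Step 1: next() -> yield acc=1.
Step 2: send(4) -> val=4, acc = 1 + 4*3 = 13, yield 13.
Step 3: send(9) -> val=9, acc = 13 + 9*3 = 40, yield 40.
Step 4: send(5) -> val=5, acc = 40 + 5*3 = 55, yield 55.
Therefore output = 55.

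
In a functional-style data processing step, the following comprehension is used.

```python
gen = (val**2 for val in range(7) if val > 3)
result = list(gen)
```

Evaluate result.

Step 1: For range(7), keep val > 3, then square:
  val=0: 0 <= 3, excluded
  val=1: 1 <= 3, excluded
  val=2: 2 <= 3, excluded
  val=3: 3 <= 3, excluded
  val=4: 4 > 3, yield 4**2 = 16
  val=5: 5 > 3, yield 5**2 = 25
  val=6: 6 > 3, yield 6**2 = 36
Therefore result = [16, 25, 36].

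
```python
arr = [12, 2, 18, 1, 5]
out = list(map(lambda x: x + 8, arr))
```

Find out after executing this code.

Step 1: Apply lambda x: x + 8 to each element:
  12 -> 20
  2 -> 10
  18 -> 26
  1 -> 9
  5 -> 13
Therefore out = [20, 10, 26, 9, 13].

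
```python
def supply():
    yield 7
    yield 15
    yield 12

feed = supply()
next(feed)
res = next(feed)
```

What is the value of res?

Step 1: supply() creates a generator.
Step 2: next(feed) yields 7 (consumed and discarded).
Step 3: next(feed) yields 15, assigned to res.
Therefore res = 15.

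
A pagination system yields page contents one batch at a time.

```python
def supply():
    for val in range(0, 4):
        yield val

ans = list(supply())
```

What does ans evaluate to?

Step 1: The generator yields each value from range(0, 4).
Step 2: list() consumes all yields: [0, 1, 2, 3].
Therefore ans = [0, 1, 2, 3].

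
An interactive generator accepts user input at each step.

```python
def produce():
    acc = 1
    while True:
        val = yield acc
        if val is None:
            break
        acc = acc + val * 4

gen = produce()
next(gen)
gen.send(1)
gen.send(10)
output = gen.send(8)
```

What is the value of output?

Step 1: next() -> yield acc=1.
Step 2: send(1) -> val=1, acc = 1 + 1*4 = 5, yield 5.
Step 3: send(10) -> val=10, acc = 5 + 10*4 = 45, yield 45.
Step 4: send(8) -> val=8, acc = 45 + 8*4 = 77, yield 77.
Therefore output = 77.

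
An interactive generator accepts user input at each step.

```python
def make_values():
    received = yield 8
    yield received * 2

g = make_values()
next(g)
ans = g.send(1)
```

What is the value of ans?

Step 1: next(g) advances to first yield, producing 8.
Step 2: send(1) resumes, received = 1.
Step 3: yield received * 2 = 1 * 2 = 2.
Therefore ans = 2.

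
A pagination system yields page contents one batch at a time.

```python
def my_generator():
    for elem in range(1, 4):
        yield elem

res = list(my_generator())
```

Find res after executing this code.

Step 1: The generator yields each value from range(1, 4).
Step 2: list() consumes all yields: [1, 2, 3].
Therefore res = [1, 2, 3].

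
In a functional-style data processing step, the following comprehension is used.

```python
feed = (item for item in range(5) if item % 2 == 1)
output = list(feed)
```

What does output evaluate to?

Step 1: Filter range(5) keeping only odd values:
  item=0: even, excluded
  item=1: odd, included
  item=2: even, excluded
  item=3: odd, included
  item=4: even, excluded
Therefore output = [1, 3].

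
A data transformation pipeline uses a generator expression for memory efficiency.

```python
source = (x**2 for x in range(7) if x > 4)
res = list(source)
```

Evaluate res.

Step 1: For range(7), keep x > 4, then square:
  x=0: 0 <= 4, excluded
  x=1: 1 <= 4, excluded
  x=2: 2 <= 4, excluded
  x=3: 3 <= 4, excluded
  x=4: 4 <= 4, excluded
  x=5: 5 > 4, yield 5**2 = 25
  x=6: 6 > 4, yield 6**2 = 36
Therefore res = [25, 36].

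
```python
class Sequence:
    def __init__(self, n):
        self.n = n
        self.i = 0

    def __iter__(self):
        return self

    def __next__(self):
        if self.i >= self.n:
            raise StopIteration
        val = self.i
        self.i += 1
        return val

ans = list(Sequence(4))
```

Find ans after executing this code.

Step 1: Sequence(4) creates an iterator counting 0 to 3.
Step 2: list() consumes all values: [0, 1, 2, 3].
Therefore ans = [0, 1, 2, 3].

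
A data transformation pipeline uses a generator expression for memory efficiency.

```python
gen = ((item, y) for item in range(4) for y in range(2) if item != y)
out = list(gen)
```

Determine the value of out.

Step 1: Nested generator over range(4) x range(2) where item != y:
  (0, 0): excluded (item == y)
  (0, 1): included
  (1, 0): included
  (1, 1): excluded (item == y)
  (2, 0): included
  (2, 1): included
  (3, 0): included
  (3, 1): included
Therefore out = [(0, 1), (1, 0), (2, 0), (2, 1), (3, 0), (3, 1)].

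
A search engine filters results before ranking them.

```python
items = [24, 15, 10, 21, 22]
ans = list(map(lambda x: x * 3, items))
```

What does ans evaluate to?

Step 1: Apply lambda x: x * 3 to each element:
  24 -> 72
  15 -> 45
  10 -> 30
  21 -> 63
  22 -> 66
Therefore ans = [72, 45, 30, 63, 66].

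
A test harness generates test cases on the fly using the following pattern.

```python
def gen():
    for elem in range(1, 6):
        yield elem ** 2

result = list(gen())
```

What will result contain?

Step 1: For each elem in range(1, 6), yield elem**2:
  elem=1: yield 1**2 = 1
  elem=2: yield 2**2 = 4
  elem=3: yield 3**2 = 9
  elem=4: yield 4**2 = 16
  elem=5: yield 5**2 = 25
Therefore result = [1, 4, 9, 16, 25].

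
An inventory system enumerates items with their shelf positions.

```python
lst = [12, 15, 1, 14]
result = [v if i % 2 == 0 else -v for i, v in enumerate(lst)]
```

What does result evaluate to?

Step 1: For each (i, v), keep v if i is even, negate if odd:
  i=0 (even): keep 12
  i=1 (odd): negate to -15
  i=2 (even): keep 1
  i=3 (odd): negate to -14
Therefore result = [12, -15, 1, -14].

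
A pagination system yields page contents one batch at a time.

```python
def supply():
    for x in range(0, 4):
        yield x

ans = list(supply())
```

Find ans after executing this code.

Step 1: The generator yields each value from range(0, 4).
Step 2: list() consumes all yields: [0, 1, 2, 3].
Therefore ans = [0, 1, 2, 3].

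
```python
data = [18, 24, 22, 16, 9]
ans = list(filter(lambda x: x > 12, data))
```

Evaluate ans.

Step 1: Filter elements > 12:
  18: kept
  24: kept
  22: kept
  16: kept
  9: removed
Therefore ans = [18, 24, 22, 16].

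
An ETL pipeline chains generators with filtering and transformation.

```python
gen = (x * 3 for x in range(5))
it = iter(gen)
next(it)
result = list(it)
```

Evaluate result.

Step 1: Generator produces [0, 3, 6, 9, 12].
Step 2: next(it) consumes first element (0).
Step 3: list(it) collects remaining: [3, 6, 9, 12].
Therefore result = [3, 6, 9, 12].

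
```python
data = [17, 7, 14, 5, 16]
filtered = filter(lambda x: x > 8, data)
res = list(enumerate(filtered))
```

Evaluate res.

Step 1: Filter [17, 7, 14, 5, 16] for > 8: [17, 14, 16].
Step 2: enumerate re-indexes from 0: [(0, 17), (1, 14), (2, 16)].
Therefore res = [(0, 17), (1, 14), (2, 16)].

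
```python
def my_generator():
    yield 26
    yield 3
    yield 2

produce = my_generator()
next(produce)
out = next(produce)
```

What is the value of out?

Step 1: my_generator() creates a generator.
Step 2: next(produce) yields 26 (consumed and discarded).
Step 3: next(produce) yields 3, assigned to out.
Therefore out = 3.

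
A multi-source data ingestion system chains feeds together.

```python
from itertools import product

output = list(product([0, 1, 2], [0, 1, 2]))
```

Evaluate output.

Step 1: product([0, 1, 2], [0, 1, 2]) gives all pairs:
  (0, 0)
  (0, 1)
  (0, 2)
  (1, 0)
  (1, 1)
  (1, 2)
  (2, 0)
  (2, 1)
  (2, 2)
Therefore output = [(0, 0), (0, 1), (0, 2), (1, 0), (1, 1), (1, 2), (2, 0), (2, 1), (2, 2)].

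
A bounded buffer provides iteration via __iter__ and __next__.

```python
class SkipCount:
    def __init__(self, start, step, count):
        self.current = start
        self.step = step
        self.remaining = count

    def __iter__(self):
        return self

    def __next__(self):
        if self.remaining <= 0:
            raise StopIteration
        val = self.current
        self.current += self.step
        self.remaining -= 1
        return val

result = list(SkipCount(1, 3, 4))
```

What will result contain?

Step 1: SkipCount starts at 1, increments by 3, for 4 steps:
  Yield 1, then current += 3
  Yield 4, then current += 3
  Yield 7, then current += 3
  Yield 10, then current += 3
Therefore result = [1, 4, 7, 10].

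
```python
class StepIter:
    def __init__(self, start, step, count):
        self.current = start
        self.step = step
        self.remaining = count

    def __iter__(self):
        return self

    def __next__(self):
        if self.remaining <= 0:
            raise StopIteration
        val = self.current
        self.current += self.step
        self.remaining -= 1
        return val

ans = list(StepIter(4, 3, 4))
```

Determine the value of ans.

Step 1: StepIter starts at 4, increments by 3, for 4 steps:
  Yield 4, then current += 3
  Yield 7, then current += 3
  Yield 10, then current += 3
  Yield 13, then current += 3
Therefore ans = [4, 7, 10, 13].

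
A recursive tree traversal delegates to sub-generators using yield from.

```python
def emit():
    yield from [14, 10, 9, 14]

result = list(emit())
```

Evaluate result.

Step 1: yield from delegates to the iterable, yielding each element.
Step 2: Collected values: [14, 10, 9, 14].
Therefore result = [14, 10, 9, 14].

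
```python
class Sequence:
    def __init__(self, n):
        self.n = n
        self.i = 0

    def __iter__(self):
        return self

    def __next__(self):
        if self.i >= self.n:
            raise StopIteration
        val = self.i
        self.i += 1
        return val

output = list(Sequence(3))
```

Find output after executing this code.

Step 1: Sequence(3) creates an iterator counting 0 to 2.
Step 2: list() consumes all values: [0, 1, 2].
Therefore output = [0, 1, 2].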